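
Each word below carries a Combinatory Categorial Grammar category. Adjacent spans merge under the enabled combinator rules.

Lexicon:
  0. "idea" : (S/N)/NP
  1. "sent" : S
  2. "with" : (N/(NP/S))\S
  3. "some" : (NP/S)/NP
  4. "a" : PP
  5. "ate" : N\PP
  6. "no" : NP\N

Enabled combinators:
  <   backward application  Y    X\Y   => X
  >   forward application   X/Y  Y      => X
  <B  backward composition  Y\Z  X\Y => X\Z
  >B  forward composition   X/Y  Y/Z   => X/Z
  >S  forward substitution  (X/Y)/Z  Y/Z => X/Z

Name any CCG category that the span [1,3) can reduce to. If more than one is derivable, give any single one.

[0,7] S   >
  [0,4] S/NP   >S
    [0,1] "idea" : (S/N)/NP
    [1,4] N/NP   >B
      [1,3] N/(NP/S)   <
        [1,2] "sent" : S
        [2,3] "with" : (N/(NP/S))\S
      [3,4] "some" : (NP/S)/NP
  [4,7] NP   <
    [4,5] "a" : PP
    [5,7] NP\PP   <B
      [5,6] "ate" : N\PP
      [6,7] "no" : NP\N

N/(NP/S)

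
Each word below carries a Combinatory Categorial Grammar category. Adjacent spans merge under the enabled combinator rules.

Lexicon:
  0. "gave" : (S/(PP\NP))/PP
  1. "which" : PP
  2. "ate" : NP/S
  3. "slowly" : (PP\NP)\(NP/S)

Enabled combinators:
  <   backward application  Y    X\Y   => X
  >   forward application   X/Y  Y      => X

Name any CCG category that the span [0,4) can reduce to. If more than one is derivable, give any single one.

[0,4] S   >
  [0,2] S/(PP\NP)   >
    [0,1] "gave" : (S/(PP\NP))/PP
    [1,2] "which" : PP
  [2,4] PP\NP   <
    [2,3] "ate" : NP/S
    [3,4] "slowly" : (PP\NP)\(NP/S)

S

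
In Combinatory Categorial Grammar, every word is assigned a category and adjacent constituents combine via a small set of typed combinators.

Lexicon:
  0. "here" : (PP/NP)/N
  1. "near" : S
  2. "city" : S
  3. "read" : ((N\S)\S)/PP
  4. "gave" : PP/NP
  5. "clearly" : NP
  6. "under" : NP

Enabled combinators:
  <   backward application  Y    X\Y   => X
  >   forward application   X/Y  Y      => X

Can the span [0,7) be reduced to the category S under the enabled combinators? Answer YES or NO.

(PP/NP)/N S S ((N\S)\S)/PP PP/NP NP NP
CKY chart[0,7] = {PP}; S ∉ chart

NO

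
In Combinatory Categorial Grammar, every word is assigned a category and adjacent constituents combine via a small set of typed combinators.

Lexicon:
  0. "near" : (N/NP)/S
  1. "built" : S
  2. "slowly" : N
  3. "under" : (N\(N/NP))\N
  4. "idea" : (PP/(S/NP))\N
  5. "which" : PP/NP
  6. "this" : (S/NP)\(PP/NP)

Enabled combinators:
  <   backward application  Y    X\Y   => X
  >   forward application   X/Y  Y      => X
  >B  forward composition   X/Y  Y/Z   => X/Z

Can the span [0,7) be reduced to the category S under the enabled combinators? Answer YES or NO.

(N/NP)/S S N (N\(N/NP))\N (PP/(S/NP))\N PP/NP (S/NP)\(PP/NP)
CKY chart[0,7] = {PP}; S ∉ chart

NO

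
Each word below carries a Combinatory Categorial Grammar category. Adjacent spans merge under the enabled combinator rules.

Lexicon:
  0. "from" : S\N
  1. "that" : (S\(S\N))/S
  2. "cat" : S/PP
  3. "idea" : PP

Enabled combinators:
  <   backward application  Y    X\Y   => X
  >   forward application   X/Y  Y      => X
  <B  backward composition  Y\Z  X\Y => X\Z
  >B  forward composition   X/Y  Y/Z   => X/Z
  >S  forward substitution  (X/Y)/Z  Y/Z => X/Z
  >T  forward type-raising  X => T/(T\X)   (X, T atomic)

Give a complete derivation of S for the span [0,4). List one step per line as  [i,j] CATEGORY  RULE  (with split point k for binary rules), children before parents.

[0,1] S\N  lex  "from"
[1,2] (S\(S\N))/S  lex  "that"
[2,3] S/PP  lex  "cat"
[3,4] PP  lex  "idea"
[2,4] S  >  k=3
[1,4] S\(S\N)  >  k=2
[0,4] S  <  k=1

[0,4] S   <
  [0,1] "from" : S\N
  [1,4] S\(S\N)   >
    [1,2] "that" : (S\(S\N))/S
    [2,4] S   >
      [2,3] "cat" : S/PP
      [3,4] "idea" : PP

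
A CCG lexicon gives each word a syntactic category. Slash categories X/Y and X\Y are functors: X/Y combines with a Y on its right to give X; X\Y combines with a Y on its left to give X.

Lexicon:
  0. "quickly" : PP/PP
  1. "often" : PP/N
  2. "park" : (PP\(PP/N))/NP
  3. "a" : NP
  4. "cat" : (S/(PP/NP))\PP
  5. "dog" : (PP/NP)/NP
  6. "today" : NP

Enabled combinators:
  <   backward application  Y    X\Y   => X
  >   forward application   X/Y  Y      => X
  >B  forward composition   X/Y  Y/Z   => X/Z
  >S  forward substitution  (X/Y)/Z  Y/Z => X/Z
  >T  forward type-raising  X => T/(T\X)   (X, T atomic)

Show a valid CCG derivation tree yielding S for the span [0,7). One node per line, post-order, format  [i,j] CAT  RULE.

[0,7] S   >
  [0,5] S/(PP/NP)   <
    [0,4] PP   <
      [0,2] PP/N   >B
        [0,1] "quickly" : PP/PP
        [1,2] "often" : PP/N
      [2,4] PP\(PP/N)   >
        [2,3] "park" : (PP\(PP/N))/NP
        [3,4] "a" : NP
    [4,5] "cat" : (S/(PP/NP))\PP
  [5,7] PP/NP   >
    [5,6] "dog" : (PP/NP)/NP
    [6,7] "today" : NP

[0,1] PP/PP  lex  "quickly"
[1,2] PP/N  lex  "often"
[0,2] PP/N  >B  k=1
[2,3] (PP\(PP/N))/NP  lex  "park"
[3,4] NP  lex  "a"
[2,4] PP\(PP/N)  >  k=3
[0,4] PP  <  k=2
[4,5] (S/(PP/NP))\PP  lex  "cat"
[0,5] S/(PP/NP)  <  k=4
[5,6] (PP/NP)/NP  lex  "dog"
[6,7] NP  lex  "today"
[5,7] PP/NP  >  k=6
[0,7] S  >  k=5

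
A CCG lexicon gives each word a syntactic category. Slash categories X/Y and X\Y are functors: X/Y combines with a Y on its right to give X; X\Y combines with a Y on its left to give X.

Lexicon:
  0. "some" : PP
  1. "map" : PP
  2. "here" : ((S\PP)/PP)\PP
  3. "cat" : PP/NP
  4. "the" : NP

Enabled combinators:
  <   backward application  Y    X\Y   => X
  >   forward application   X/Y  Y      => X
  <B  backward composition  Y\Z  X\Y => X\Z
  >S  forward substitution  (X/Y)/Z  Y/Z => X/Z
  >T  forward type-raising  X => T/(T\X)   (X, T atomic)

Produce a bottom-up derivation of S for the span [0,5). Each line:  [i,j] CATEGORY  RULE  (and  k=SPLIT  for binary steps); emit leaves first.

[0,5] S   <
  [0,1] "some" : PP
  [1,5] S\PP   >
    [1,3] (S\PP)/PP   <
      [1,2] "map" : PP
      [2,3] "here" : ((S\PP)/PP)\PP
    [3,5] PP   >
      [3,4] "cat" : PP/NP
      [4,5] "the" : NP

[0,1] PP  lex  "some"
[1,2] PP  lex  "map"
[2,3] ((S\PP)/PP)\PP  lex  "here"
[1,3] (S\PP)/PP  <  k=2
[3,4] PP/NP  lex  "cat"
[4,5] NP  lex  "the"
[3,5] PP  >  k=4
[1,5] S\PP  >  k=3
[0,5] S  <  k=1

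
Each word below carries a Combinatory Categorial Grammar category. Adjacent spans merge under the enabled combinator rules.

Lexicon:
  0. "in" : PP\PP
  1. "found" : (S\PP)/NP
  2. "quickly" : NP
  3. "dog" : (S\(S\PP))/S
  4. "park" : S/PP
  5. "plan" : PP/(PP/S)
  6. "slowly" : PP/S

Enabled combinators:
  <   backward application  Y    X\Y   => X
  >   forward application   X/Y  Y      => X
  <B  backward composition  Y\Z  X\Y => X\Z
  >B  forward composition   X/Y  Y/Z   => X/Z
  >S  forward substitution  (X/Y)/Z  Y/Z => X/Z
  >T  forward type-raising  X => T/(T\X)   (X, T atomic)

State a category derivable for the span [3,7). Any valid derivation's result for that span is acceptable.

[0,7] S   <
  [0,3] S\PP   <B
    [0,1] "in" : PP\PP
    [1,3] S\PP   >
      [1,2] "found" : (S\PP)/NP
      [2,3] "quickly" : NP
  [3,7] S\(S\PP)   >
    [3,4] "dog" : (S\(S\PP))/S
    [4,7] S   >
      [4,5] "park" : S/PP
      [5,7] PP   >
        [5,6] "plan" : PP/(PP/S)
        [6,7] "slowly" : PP/S

S\(S\PP)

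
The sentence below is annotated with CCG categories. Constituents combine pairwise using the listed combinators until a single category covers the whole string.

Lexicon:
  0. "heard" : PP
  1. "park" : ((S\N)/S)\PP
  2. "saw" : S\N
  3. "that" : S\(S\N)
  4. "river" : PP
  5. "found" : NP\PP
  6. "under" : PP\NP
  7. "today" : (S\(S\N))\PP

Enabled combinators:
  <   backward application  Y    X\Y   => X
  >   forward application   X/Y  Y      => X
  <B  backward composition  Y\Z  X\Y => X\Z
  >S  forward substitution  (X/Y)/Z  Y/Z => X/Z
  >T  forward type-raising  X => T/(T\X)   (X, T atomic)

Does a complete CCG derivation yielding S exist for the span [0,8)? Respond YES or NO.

YES

[0,8] S   <
  [0,4] S\N   >
    [0,2] (S\N)/S   <
      [0,1] "heard" : PP
      [1,2] "park" : ((S\N)/S)\PP
    [2,4] S   <
      [2,3] "saw" : S\N
      [3,4] "that" : S\(S\N)
  [4,8] S\(S\N)   <
    [4,7] PP   <
      [4,6] NP   <
        [4,5] "river" : PP
        [5,6] "found" : NP\PP
      [6,7] "under" : PP\NP
    [7,8] "today" : (S\(S\N))\PP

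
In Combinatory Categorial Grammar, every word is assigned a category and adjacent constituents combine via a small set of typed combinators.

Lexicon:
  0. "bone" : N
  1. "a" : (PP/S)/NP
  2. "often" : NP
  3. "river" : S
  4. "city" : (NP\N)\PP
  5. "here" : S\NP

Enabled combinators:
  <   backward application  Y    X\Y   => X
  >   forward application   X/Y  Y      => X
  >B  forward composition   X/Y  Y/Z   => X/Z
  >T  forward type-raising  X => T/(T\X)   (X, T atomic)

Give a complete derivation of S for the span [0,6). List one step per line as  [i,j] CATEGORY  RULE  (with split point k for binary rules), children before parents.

[0,1] N  lex  "bone"
[1,2] (PP/S)/NP  lex  "a"
[2,3] NP  lex  "often"
[1,3] PP/S  >  k=2
[3,4] S  lex  "river"
[1,4] PP  >  k=3
[4,5] (NP\N)\PP  lex  "city"
[1,5] NP\N  <  k=4
[0,5] NP  <  k=1
[5,6] S\NP  lex  "here"
[0,6] S  <  k=5

[0,6] S   <
  [0,5] NP   <
    [0,1] "bone" : N
    [1,5] NP\N   <
      [1,4] PP   >
        [1,3] PP/S   >
          [1,2] "a" : (PP/S)/NP
          [2,3] "often" : NP
        [3,4] "river" : S
      [4,5] "city" : (NP\N)\PP
  [5,6] "here" : S\NP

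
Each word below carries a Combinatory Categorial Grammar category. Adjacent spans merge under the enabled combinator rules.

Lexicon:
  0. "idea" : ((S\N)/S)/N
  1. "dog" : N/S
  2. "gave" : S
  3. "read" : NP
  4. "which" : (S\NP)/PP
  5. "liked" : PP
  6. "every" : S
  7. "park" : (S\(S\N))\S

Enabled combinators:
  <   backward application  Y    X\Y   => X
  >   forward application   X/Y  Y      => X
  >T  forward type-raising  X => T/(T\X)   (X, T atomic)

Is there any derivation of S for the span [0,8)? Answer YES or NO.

[0,8] S   <
  [0,6] S\N   >
    [0,3] (S\N)/S   >
      [0,1] "idea" : ((S\N)/S)/N
      [1,3] N   >
        [1,2] "dog" : N/S
        [2,3] "gave" : S
    [3,6] S   >
      [3,4] S/(S\NP)   >T
        [3,4] "read" : NP
      [4,6] S\NP   >
        [4,5] "which" : (S\NP)/PP
        [5,6] "liked" : PP
  [6,8] S\(S\N)   <
    [6,7] "every" : S
    [7,8] "park" : (S\(S\N))\S

YES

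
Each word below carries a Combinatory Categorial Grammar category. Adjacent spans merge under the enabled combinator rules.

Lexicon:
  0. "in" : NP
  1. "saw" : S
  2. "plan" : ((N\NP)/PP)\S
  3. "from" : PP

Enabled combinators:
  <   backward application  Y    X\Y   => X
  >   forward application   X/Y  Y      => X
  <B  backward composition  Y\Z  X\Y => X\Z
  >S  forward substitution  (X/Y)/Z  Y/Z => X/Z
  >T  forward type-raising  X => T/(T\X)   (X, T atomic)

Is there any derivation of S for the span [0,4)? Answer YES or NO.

NP S ((N\NP)/PP)\S PP
CKY chart[0,4] = {N, N/(N\N), NP/(NP\N), PP/(PP\N), S/(S\N)}; S ∉ chart

NO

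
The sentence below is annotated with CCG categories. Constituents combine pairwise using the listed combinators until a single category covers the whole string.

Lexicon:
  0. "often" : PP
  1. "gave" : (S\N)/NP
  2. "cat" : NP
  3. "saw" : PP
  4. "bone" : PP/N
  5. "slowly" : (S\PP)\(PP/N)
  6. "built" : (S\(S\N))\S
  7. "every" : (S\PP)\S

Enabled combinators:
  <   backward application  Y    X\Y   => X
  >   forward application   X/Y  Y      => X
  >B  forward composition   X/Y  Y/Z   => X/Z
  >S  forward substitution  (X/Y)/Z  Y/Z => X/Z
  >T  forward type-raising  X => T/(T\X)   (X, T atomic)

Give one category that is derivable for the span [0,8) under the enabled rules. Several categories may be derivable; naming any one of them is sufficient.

[0,8] S   <
  [0,1] "often" : PP
  [1,8] S\PP   <
    [1,7] S   <
      [1,3] S\N   >
        [1,2] "gave" : (S\N)/NP
        [2,3] "cat" : NP
      [3,7] S\(S\N)   <
        [3,6] S   >
          [3,4] S/(S\PP)   >T
            [3,4] "saw" : PP
          [4,6] S\PP   <
            [4,5] "bone" : PP/N
            [5,6] "slowly" : (S\PP)\(PP/N)
        [6,7] "built" : (S\(S\N))\S
    [7,8] "every" : (S\PP)\S

S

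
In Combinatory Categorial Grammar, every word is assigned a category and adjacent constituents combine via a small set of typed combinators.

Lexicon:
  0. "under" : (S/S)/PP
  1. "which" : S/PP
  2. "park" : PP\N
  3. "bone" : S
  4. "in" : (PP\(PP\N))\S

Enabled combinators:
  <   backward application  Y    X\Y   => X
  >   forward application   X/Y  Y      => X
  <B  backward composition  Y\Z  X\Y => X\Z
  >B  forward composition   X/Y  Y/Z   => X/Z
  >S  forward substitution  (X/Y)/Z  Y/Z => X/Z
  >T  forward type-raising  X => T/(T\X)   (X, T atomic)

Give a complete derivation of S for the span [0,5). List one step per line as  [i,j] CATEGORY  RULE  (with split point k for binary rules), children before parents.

[0,5] S   >
  [0,2] S/PP   >S
    [0,1] "under" : (S/S)/PP
    [1,2] "which" : S/PP
  [2,5] PP   <
    [2,3] "park" : PP\N
    [3,5] PP\(PP\N)   <
      [3,4] "bone" : S
      [4,5] "in" : (PP\(PP\N))\S

[0,1] (S/S)/PP  lex  "under"
[1,2] S/PP  lex  "which"
[0,2] S/PP  >S  k=1
[2,3] PP\N  lex  "park"
[3,4] S  lex  "bone"
[4,5] (PP\(PP\N))\S  lex  "in"
[3,5] PP\(PP\N)  <  k=4
[2,5] PP  <  k=3
[0,5] S  >  k=2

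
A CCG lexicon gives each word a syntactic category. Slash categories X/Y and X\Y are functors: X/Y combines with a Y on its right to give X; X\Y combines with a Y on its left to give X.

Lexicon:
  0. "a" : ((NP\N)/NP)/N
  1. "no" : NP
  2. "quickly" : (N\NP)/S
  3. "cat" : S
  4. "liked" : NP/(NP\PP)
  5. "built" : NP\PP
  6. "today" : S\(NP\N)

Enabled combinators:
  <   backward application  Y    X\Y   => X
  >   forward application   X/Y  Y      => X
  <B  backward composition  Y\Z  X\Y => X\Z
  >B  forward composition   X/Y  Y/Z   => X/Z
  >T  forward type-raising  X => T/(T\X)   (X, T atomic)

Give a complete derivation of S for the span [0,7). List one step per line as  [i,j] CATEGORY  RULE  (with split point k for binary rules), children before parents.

[0,7] S   <
  [0,6] NP\N   >
    [0,4] (NP\N)/NP   >
      [0,1] "a" : ((NP\N)/NP)/N
      [1,4] N   >
        [1,2] N/(N\NP)   >T
          [1,2] "no" : NP
        [2,4] N\NP   >
          [2,3] "quickly" : (N\NP)/S
          [3,4] "cat" : S
    [4,6] NP   >
      [4,5] "liked" : NP/(NP\PP)
      [5,6] "built" : NP\PP
  [6,7] "today" : S\(NP\N)

[0,1] ((NP\N)/NP)/N  lex  "a"
[1,2] NP  lex  "no"
[1,2] N/(N\NP)  >T
[2,3] (N\NP)/S  lex  "quickly"
[3,4] S  lex  "cat"
[2,4] N\NP  >  k=3
[1,4] N  >  k=2
[0,4] (NP\N)/NP  >  k=1
[4,5] NP/(NP\PP)  lex  "liked"
[5,6] NP\PP  lex  "built"
[4,6] NP  >  k=5
[0,6] NP\N  >  k=4
[6,7] S\(NP\N)  lex  "today"
[0,7] S  <  k=6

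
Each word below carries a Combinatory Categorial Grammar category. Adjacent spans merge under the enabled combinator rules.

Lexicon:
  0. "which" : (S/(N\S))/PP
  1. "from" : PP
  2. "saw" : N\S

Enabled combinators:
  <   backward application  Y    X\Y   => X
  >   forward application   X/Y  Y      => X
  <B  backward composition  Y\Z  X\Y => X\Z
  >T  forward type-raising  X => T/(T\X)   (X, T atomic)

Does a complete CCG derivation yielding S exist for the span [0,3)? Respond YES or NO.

[0,3] S   >
  [0,2] S/(N\S)   >
    [0,1] "which" : (S/(N\S))/PP
    [1,2] "from" : PP
  [2,3] "saw" : N\S

YES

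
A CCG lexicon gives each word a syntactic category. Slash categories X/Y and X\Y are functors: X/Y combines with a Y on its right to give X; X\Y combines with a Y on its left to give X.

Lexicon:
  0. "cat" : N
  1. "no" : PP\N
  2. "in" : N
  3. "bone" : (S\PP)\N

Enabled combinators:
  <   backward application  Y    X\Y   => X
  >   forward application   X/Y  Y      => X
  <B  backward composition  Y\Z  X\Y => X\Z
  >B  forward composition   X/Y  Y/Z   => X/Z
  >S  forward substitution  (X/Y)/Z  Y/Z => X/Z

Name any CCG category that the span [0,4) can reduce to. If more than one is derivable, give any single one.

[0,4] S   <
  [0,2] PP   <
    [0,1] "cat" : N
    [1,2] "no" : PP\N
  [2,4] S\PP   <
    [2,3] "in" : N
    [3,4] "bone" : (S\PP)\N

S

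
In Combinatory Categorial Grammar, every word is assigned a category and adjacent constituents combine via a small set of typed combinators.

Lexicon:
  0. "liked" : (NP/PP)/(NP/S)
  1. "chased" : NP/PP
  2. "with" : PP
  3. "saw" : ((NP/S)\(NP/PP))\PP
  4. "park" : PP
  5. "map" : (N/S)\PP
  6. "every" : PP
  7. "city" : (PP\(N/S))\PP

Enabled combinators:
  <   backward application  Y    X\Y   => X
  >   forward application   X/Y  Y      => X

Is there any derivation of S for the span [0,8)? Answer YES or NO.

(NP/PP)/(NP/S) NP/PP PP ((NP/S)\(NP/PP))\PP PP (N/S)\PP PP (PP\(N/S))\PP
CKY chart[0,8] = {NP}; S ∉ chart

NO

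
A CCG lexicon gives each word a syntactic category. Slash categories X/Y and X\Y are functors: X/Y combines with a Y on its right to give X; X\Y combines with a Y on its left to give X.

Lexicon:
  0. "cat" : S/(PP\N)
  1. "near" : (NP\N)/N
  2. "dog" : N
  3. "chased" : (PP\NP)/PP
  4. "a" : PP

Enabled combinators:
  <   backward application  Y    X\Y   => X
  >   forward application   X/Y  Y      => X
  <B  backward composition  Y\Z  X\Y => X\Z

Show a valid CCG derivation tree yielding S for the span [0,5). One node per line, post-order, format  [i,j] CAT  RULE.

[0,5] S   >
  [0,1] "cat" : S/(PP\N)
  [1,5] PP\N   <B
    [1,3] NP\N   >
      [1,2] "near" : (NP\N)/N
      [2,3] "dog" : N
    [3,5] PP\NP   >
      [3,4] "chased" : (PP\NP)/PP
      [4,5] "a" : PP

[0,1] S/(PP\N)  lex  "cat"
[1,2] (NP\N)/N  lex  "near"
[2,3] N  lex  "dog"
[1,3] NP\N  >  k=2
[3,4] (PP\NP)/PP  lex  "chased"
[4,5] PP  lex  "a"
[3,5] PP\NP  >  k=4
[1,5] PP\N  <B  k=3
[0,5] S  >  k=1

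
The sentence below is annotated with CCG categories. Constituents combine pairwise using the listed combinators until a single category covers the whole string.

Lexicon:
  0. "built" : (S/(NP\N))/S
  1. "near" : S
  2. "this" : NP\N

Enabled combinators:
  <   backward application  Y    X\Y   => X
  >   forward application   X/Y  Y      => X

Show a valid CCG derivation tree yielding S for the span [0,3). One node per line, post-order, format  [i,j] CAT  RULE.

[0,3] S   >
  [0,2] S/(NP\N)   >
    [0,1] "built" : (S/(NP\N))/S
    [1,2] "near" : S
  [2,3] "this" : NP\N

[0,1] (S/(NP\N))/S  lex  "built"
[1,2] S  lex  "near"
[0,2] S/(NP\N)  >  k=1
[2,3] NP\N  lex  "this"
[0,3] S  >  k=2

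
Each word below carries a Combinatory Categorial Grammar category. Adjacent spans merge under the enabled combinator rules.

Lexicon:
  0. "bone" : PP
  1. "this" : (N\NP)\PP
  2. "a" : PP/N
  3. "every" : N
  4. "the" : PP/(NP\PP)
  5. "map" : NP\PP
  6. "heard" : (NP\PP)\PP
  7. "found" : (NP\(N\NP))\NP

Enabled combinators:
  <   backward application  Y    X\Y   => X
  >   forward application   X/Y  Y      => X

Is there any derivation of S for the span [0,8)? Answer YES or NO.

PP (N\NP)\PP PP/N N PP/(NP\PP) NP\PP (NP\PP)\PP (NP\(N\NP))\NP
CKY chart[0,8] = {NP}; S ∉ chart

NO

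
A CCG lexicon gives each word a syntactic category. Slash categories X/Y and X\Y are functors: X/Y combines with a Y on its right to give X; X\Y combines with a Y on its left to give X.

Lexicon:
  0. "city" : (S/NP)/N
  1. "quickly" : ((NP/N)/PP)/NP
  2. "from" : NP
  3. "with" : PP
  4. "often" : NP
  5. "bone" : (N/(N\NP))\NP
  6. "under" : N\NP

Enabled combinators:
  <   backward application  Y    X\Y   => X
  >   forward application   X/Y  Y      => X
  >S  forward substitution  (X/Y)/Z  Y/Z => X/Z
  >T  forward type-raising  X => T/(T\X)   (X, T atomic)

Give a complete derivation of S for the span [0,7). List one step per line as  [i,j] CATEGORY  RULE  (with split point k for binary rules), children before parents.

[0,1] (S/NP)/N  lex  "city"
[1,2] ((NP/N)/PP)/NP  lex  "quickly"
[2,3] NP  lex  "from"
[1,3] (NP/N)/PP  >  k=2
[3,4] PP  lex  "with"
[1,4] NP/N  >  k=3
[0,4] S/N  >S  k=1
[4,5] NP  lex  "often"
[5,6] (N/(N\NP))\NP  lex  "bone"
[4,6] N/(N\NP)  <  k=5
[6,7] N\NP  lex  "under"
[4,7] N  >  k=6
[0,7] S  >  k=4

[0,7] S   >
  [0,4] S/N   >S
    [0,1] "city" : (S/NP)/N
    [1,4] NP/N   >
      [1,3] (NP/N)/PP   >
        [1,2] "quickly" : ((NP/N)/PP)/NP
        [2,3] "from" : NP
      [3,4] "with" : PP
  [4,7] N   >
    [4,6] N/(N\NP)   <
      [4,5] "often" : NP
      [5,6] "bone" : (N/(N\NP))\NP
    [6,7] "under" : N\NP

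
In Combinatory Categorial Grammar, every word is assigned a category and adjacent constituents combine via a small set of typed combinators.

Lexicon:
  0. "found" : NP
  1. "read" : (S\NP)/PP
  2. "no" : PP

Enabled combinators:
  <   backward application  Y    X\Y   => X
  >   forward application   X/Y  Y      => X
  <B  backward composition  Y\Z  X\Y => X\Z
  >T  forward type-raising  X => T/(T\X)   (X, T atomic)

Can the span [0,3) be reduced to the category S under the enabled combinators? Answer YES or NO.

YES

[0,3] S   >
  [0,1] S/(S\NP)   >T
    [0,1] "found" : NP
  [1,3] S\NP   >
    [1,2] "read" : (S\NP)/PP
    [2,3] "no" : PP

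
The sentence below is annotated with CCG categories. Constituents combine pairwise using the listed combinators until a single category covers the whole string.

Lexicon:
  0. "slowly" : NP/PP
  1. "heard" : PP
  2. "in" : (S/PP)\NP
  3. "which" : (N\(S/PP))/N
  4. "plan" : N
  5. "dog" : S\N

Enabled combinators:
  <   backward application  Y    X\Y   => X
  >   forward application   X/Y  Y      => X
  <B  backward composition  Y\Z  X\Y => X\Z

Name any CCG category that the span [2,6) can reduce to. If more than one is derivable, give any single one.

S\NP

[0,6] S   <
  [0,2] NP   >
    [0,1] "slowly" : NP/PP
    [1,2] "heard" : PP
  [2,6] S\NP   <B
    [2,5] N\NP   <B
      [2,3] "in" : (S/PP)\NP
      [3,5] N\(S/PP)   >
        [3,4] "which" : (N\(S/PP))/N
        [4,5] "plan" : N
    [5,6] "dog" : S\N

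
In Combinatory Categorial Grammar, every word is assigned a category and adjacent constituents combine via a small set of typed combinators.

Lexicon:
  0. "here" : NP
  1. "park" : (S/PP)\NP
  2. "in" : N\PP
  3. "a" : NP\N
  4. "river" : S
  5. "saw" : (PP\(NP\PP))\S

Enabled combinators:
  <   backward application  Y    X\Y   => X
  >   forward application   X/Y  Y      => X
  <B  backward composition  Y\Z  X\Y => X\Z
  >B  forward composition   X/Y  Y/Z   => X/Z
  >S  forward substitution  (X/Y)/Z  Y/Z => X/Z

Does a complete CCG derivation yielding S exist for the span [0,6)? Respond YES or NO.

[0,6] S   >
  [0,2] S/PP   <
    [0,1] "here" : NP
    [1,2] "park" : (S/PP)\NP
  [2,6] PP   <
    [2,4] NP\PP   <B
      [2,3] "in" : N\PP
      [3,4] "a" : NP\N
    [4,6] PP\(NP\PP)   <
      [4,5] "river" : S
      [5,6] "saw" : (PP\(NP\PP))\S

YES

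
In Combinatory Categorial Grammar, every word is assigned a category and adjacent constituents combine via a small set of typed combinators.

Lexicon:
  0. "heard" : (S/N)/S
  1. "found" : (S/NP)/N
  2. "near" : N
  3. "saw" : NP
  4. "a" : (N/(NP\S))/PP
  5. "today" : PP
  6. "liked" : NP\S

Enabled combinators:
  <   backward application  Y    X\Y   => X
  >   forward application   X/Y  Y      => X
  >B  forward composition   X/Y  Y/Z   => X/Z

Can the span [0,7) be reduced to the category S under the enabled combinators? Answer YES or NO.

YES

[0,7] S   >
  [0,4] S/N   >
    [0,1] "heard" : (S/N)/S
    [1,4] S   >
      [1,3] S/NP   >
        [1,2] "found" : (S/NP)/N
        [2,3] "near" : N
      [3,4] "saw" : NP
  [4,7] N   >
    [4,6] N/(NP\S)   >
      [4,5] "a" : (N/(NP\S))/PP
      [5,6] "today" : PP
    [6,7] "liked" : NP\S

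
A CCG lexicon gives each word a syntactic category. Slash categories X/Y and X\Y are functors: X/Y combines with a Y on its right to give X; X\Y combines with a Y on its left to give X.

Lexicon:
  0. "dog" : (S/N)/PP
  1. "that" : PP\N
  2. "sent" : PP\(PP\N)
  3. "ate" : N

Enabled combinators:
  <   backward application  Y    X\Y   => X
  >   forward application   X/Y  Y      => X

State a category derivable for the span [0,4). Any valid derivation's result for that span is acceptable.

S

[0,4] S   >
  [0,3] S/N   >
    [0,1] "dog" : (S/N)/PP
    [1,3] PP   <
      [1,2] "that" : PP\N
      [2,3] "sent" : PP\(PP\N)
  [3,4] "ate" : N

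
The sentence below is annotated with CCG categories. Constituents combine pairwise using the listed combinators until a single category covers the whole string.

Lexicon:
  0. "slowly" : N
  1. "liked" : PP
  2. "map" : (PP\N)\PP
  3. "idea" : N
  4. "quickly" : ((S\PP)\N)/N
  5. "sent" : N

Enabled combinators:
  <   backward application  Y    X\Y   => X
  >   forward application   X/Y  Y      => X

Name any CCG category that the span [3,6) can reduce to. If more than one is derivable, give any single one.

[0,6] S   <
  [0,3] PP   <
    [0,1] "slowly" : N
    [1,3] PP\N   <
      [1,2] "liked" : PP
      [2,3] "map" : (PP\N)\PP
  [3,6] S\PP   <
    [3,4] "idea" : N
    [4,6] (S\PP)\N   >
      [4,5] "quickly" : ((S\PP)\N)/N
      [5,6] "sent" : N

S\PP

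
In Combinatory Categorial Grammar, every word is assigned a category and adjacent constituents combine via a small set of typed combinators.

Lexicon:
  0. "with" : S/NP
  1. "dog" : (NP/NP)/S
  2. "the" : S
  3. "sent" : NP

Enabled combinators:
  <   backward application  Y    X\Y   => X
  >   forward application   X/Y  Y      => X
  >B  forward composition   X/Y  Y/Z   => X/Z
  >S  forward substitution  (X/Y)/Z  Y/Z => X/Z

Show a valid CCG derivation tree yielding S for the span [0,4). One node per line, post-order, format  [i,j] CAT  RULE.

[0,4] S   >
  [0,3] S/NP   >B
    [0,1] "with" : S/NP
    [1,3] NP/NP   >
      [1,2] "dog" : (NP/NP)/S
      [2,3] "the" : S
  [3,4] "sent" : NP

[0,1] S/NP  lex  "with"
[1,2] (NP/NP)/S  lex  "dog"
[2,3] S  lex  "the"
[1,3] NP/NP  >  k=2
[0,3] S/NP  >B  k=1
[3,4] NP  lex  "sent"
[0,4] S  >  k=3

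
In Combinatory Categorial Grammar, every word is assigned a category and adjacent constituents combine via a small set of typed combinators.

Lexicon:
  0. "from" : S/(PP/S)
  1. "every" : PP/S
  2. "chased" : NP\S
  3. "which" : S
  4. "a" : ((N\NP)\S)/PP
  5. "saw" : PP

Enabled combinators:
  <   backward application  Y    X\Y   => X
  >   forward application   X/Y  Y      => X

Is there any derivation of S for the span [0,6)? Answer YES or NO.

S/(PP/S) PP/S NP\S S ((N\NP)\S)/PP PP
CKY chart[0,6] = {N}; S ∉ chart

NO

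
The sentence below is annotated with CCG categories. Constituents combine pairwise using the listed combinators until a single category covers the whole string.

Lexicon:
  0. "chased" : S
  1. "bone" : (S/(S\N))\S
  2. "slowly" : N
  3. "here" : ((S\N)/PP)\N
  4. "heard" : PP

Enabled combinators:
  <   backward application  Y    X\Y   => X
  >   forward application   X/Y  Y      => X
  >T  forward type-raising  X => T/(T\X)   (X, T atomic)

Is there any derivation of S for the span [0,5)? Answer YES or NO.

YES

[0,5] S   >
  [0,2] S/(S\N)   <
    [0,1] "chased" : S
    [1,2] "bone" : (S/(S\N))\S
  [2,5] S\N   >
    [2,4] (S\N)/PP   <
      [2,3] "slowly" : N
      [3,4] "here" : ((S\N)/PP)\N
    [4,5] "heard" : PP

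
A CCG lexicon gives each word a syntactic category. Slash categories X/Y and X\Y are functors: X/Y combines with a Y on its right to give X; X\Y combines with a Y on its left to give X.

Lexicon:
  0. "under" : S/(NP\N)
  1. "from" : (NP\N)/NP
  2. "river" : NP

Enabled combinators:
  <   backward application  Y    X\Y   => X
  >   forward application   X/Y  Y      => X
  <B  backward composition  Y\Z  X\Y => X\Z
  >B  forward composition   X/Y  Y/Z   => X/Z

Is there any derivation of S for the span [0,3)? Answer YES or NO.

[0,3] S   >
  [0,1] "under" : S/(NP\N)
  [1,3] NP\N   >
    [1,2] "from" : (NP\N)/NP
    [2,3] "river" : NP

YES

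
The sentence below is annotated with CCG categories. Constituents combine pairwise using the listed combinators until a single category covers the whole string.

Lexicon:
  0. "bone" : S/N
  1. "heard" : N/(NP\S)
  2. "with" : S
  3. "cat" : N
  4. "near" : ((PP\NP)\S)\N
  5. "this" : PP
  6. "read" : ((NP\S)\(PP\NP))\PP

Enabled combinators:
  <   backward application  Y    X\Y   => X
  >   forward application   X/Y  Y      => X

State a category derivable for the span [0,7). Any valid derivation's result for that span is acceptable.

[0,7] S   >
  [0,1] "bone" : S/N
  [1,7] N   >
    [1,2] "heard" : N/(NP\S)
    [2,7] NP\S   <
      [2,5] PP\NP   <
        [2,3] "with" : S
        [3,5] (PP\NP)\S   <
          [3,4] "cat" : N
          [4,5] "near" : ((PP\NP)\S)\N
      [5,7] (NP\S)\(PP\NP)   <
        [5,6] "this" : PP
        [6,7] "read" : ((NP\S)\(PP\NP))\PP

S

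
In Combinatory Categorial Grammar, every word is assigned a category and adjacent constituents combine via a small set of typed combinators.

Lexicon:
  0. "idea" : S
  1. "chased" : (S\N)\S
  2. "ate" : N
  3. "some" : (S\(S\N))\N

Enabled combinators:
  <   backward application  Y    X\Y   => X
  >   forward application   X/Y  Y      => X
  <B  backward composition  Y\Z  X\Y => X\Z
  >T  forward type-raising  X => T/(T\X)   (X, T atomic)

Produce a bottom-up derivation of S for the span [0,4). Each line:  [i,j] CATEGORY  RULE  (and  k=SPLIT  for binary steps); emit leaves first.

[0,1] S  lex  "idea"
[1,2] (S\N)\S  lex  "chased"
[0,2] S\N  <  k=1
[2,3] N  lex  "ate"
[3,4] (S\(S\N))\N  lex  "some"
[2,4] S\(S\N)  <  k=3
[0,4] S  <  k=2

[0,4] S   <
  [0,2] S\N   <
    [0,1] "idea" : S
    [1,2] "chased" : (S\N)\S
  [2,4] S\(S\N)   <
    [2,3] "ate" : N
    [3,4] "some" : (S\(S\N))\N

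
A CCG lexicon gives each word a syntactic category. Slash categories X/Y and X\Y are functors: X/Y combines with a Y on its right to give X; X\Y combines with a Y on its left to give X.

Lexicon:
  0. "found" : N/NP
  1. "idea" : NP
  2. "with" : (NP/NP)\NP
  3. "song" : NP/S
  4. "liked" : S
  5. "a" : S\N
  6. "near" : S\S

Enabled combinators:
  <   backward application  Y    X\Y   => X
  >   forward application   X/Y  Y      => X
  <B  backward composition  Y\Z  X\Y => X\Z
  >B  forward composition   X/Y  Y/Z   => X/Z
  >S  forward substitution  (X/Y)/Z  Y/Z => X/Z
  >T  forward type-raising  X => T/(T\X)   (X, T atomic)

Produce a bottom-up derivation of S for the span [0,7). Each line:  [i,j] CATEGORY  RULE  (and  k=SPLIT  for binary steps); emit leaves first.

[0,7] S   <
  [0,5] N   >
    [0,3] N/NP   >B
      [0,1] "found" : N/NP
      [1,3] NP/NP   <
        [1,2] "idea" : NP
        [2,3] "with" : (NP/NP)\NP
    [3,5] NP   >
      [3,4] "song" : NP/S
      [4,5] "liked" : S
  [5,7] S\N   <B
    [5,6] "a" : S\N
    [6,7] "near" : S\S

[0,1] N/NP  lex  "found"
[1,2] NP  lex  "idea"
[2,3] (NP/NP)\NP  lex  "with"
[1,3] NP/NP  <  k=2
[0,3] N/NP  >B  k=1
[3,4] NP/S  lex  "song"
[4,5] S  lex  "liked"
[3,5] NP  >  k=4
[0,5] N  >  k=3
[5,6] S\N  lex  "a"
[6,7] S\S  lex  "near"
[5,7] S\N  <B  k=6
[0,7] S  <  k=5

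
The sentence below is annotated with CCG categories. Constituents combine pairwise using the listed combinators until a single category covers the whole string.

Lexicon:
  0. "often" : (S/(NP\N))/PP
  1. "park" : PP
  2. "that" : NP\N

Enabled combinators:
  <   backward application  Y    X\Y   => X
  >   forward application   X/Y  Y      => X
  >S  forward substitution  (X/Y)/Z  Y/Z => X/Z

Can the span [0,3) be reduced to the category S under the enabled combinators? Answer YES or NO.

[0,3] S   >
  [0,2] S/(NP\N)   >
    [0,1] "often" : (S/(NP\N))/PP
    [1,2] "park" : PP
  [2,3] "that" : NP\N

YES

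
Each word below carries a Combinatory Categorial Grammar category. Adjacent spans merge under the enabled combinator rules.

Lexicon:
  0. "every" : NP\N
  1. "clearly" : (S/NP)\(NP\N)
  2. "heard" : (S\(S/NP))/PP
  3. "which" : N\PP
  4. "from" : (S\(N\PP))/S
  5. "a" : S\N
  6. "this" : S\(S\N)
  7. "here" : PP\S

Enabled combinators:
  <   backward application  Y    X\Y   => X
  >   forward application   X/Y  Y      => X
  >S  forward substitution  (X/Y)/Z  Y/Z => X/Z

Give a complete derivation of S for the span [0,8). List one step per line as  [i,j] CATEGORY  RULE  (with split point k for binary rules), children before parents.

[0,1] NP\N  lex  "every"
[1,2] (S/NP)\(NP\N)  lex  "clearly"
[0,2] S/NP  <  k=1
[2,3] (S\(S/NP))/PP  lex  "heard"
[3,4] N\PP  lex  "which"
[4,5] (S\(N\PP))/S  lex  "from"
[5,6] S\N  lex  "a"
[6,7] S\(S\N)  lex  "this"
[5,7] S  <  k=6
[4,7] S\(N\PP)  >  k=5
[3,7] S  <  k=4
[7,8] PP\S  lex  "here"
[3,8] PP  <  k=7
[2,8] S\(S/NP)  >  k=3
[0,8] S  <  k=2

[0,8] S   <
  [0,2] S/NP   <
    [0,1] "every" : NP\N
    [1,2] "clearly" : (S/NP)\(NP\N)
  [2,8] S\(S/NP)   >
    [2,3] "heard" : (S\(S/NP))/PP
    [3,8] PP   <
      [3,7] S   <
        [3,4] "which" : N\PP
        [4,7] S\(N\PP)   >
          [4,5] "from" : (S\(N\PP))/S
          [5,7] S   <
            [5,6] "a" : S\N
            [6,7] "this" : S\(S\N)
      [7,8] "here" : PP\S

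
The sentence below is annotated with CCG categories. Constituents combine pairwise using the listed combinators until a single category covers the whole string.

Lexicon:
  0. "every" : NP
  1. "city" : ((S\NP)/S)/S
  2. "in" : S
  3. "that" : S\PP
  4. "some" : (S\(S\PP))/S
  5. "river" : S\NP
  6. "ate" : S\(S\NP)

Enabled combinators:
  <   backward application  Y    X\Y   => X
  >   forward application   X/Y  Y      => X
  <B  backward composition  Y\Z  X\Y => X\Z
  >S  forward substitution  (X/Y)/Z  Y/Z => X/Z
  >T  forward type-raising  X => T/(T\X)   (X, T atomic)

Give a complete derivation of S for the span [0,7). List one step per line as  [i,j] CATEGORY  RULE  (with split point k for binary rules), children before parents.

[0,7] S   <
  [0,1] "every" : NP
  [1,7] S\NP   >
    [1,3] (S\NP)/S   >
      [1,2] "city" : ((S\NP)/S)/S
      [2,3] "in" : S
    [3,7] S   <
      [3,4] "that" : S\PP
      [4,7] S\(S\PP)   >
        [4,5] "some" : (S\(S\PP))/S
        [5,7] S   <
          [5,6] "river" : S\NP
          [6,7] "ate" : S\(S\NP)

[0,1] NP  lex  "every"
[1,2] ((S\NP)/S)/S  lex  "city"
[2,3] S  lex  "in"
[1,3] (S\NP)/S  >  k=2
[3,4] S\PP  lex  "that"
[4,5] (S\(S\PP))/S  lex  "some"
[5,6] S\NP  lex  "river"
[6,7] S\(S\NP)  lex  "ate"
[5,7] S  <  k=6
[4,7] S\(S\PP)  >  k=5
[3,7] S  <  k=4
[1,7] S\NP  >  k=3
[0,7] S  <  k=1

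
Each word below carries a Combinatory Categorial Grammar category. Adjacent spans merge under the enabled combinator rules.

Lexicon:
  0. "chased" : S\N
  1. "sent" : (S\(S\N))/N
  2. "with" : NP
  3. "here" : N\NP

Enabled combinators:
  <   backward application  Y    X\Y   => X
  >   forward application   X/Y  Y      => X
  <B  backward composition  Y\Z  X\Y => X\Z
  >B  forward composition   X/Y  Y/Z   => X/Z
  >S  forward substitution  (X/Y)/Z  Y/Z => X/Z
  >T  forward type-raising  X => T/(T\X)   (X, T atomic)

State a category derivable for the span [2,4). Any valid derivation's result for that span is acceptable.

N

[0,4] S   <
  [0,1] "chased" : S\N
  [1,4] S\(S\N)   >
    [1,2] "sent" : (S\(S\N))/N
    [2,4] N   >
      [2,3] N/(N\NP)   >T
        [2,3] "with" : NP
      [3,4] "here" : N\NP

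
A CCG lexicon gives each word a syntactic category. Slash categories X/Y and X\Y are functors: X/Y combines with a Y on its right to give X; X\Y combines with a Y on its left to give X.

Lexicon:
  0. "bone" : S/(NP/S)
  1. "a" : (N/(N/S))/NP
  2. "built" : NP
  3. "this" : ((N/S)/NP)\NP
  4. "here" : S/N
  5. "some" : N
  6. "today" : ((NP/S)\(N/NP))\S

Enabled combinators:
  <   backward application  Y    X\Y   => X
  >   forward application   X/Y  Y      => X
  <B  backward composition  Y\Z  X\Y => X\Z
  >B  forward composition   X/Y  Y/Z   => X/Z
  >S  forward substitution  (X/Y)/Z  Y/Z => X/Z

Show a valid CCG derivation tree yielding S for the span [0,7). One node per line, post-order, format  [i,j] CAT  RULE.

[0,1] S/(NP/S)  lex  "bone"
[1,2] (N/(N/S))/NP  lex  "a"
[2,3] NP  lex  "built"
[3,4] ((N/S)/NP)\NP  lex  "this"
[2,4] (N/S)/NP  <  k=3
[1,4] N/NP  >S  k=2
[4,5] S/N  lex  "here"
[5,6] N  lex  "some"
[4,6] S  >  k=5
[6,7] ((NP/S)\(N/NP))\S  lex  "today"
[4,7] (NP/S)\(N/NP)  <  k=6
[1,7] NP/S  <  k=4
[0,7] S  >  k=1

[0,7] S   >
  [0,1] "bone" : S/(NP/S)
  [1,7] NP/S   <
    [1,4] N/NP   >S
      [1,2] "a" : (N/(N/S))/NP
      [2,4] (N/S)/NP   <
        [2,3] "built" : NP
        [3,4] "this" : ((N/S)/NP)\NP
    [4,7] (NP/S)\(N/NP)   <
      [4,6] S   >
        [4,5] "here" : S/N
        [5,6] "some" : N
      [6,7] "today" : ((NP/S)\(N/NP))\S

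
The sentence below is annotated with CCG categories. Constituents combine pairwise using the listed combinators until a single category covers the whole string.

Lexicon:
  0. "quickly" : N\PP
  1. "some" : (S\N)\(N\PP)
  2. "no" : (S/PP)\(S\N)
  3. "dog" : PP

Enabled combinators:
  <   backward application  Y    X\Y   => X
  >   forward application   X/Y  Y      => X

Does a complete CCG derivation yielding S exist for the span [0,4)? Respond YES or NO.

[0,4] S   >
  [0,3] S/PP   <
    [0,2] S\N   <
      [0,1] "quickly" : N\PP
      [1,2] "some" : (S\N)\(N\PP)
    [2,3] "no" : (S/PP)\(S\N)
  [3,4] "dog" : PP

YES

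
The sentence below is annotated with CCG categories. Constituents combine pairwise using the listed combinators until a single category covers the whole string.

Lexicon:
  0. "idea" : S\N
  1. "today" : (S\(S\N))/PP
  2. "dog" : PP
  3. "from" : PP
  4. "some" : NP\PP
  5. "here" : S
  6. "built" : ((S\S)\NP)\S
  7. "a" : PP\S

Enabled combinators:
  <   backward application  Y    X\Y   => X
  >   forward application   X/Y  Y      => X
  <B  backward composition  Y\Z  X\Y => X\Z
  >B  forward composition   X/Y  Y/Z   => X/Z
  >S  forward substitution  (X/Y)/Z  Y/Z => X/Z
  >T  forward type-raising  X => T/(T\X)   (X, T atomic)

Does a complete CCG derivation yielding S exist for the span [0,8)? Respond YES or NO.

NO

S\N (S\(S\N))/PP PP PP NP\PP S ((S\S)\NP)\S PP\S
CKY chart[0,8] = {N/(N\PP), NP/(NP\PP), PP, PP/(PP\PP), S/(S\PP)}; S ∉ chart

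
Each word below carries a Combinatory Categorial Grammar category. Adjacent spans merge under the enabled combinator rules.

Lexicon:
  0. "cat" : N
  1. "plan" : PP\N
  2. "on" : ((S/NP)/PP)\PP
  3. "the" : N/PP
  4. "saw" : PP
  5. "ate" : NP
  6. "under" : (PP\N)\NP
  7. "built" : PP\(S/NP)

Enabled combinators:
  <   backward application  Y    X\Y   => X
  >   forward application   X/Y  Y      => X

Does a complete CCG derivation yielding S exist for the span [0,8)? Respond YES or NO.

N PP\N ((S/NP)/PP)\PP N/PP PP NP (PP\N)\NP PP\(S/NP)
CKY chart[0,8] = {PP}; S ∉ chart

NO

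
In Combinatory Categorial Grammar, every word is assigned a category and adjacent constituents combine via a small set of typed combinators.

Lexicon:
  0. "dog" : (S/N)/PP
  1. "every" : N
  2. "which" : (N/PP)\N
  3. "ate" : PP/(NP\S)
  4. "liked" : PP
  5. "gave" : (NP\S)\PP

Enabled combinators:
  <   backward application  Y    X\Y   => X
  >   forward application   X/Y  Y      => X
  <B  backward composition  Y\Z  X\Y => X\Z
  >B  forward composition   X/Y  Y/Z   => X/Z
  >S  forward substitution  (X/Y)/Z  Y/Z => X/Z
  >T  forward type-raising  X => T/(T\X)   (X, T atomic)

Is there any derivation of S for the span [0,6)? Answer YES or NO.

YES

[0,6] S   >
  [0,3] S/PP   >S
    [0,1] "dog" : (S/N)/PP
    [1,3] N/PP   <
      [1,2] "every" : N
      [2,3] "which" : (N/PP)\N
  [3,6] PP   >
    [3,4] "ate" : PP/(NP\S)
    [4,6] NP\S   <
      [4,5] "liked" : PP
      [5,6] "gave" : (NP\S)\PP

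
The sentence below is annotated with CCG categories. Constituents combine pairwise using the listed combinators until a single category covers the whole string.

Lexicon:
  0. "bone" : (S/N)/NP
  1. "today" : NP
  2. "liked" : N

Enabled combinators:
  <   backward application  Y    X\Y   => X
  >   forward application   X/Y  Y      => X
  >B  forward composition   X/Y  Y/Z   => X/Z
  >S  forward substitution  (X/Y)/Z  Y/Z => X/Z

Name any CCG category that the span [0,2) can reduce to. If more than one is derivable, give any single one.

[0,3] S   >
  [0,2] S/N   >
    [0,1] "bone" : (S/N)/NP
    [1,2] "today" : NP
  [2,3] "liked" : N

S/N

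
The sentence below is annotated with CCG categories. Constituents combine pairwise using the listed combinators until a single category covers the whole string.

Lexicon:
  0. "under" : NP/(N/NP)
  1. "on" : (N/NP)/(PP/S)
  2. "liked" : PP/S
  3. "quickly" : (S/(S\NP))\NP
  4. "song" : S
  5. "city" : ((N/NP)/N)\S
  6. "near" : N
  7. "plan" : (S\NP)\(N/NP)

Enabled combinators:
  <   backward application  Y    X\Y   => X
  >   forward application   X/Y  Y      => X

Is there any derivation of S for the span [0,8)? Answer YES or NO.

[0,8] S   >
  [0,4] S/(S\NP)   <
    [0,3] NP   >
      [0,1] "under" : NP/(N/NP)
      [1,3] N/NP   >
        [1,2] "on" : (N/NP)/(PP/S)
        [2,3] "liked" : PP/S
    [3,4] "quickly" : (S/(S\NP))\NP
  [4,8] S\NP   <
    [4,7] N/NP   >
      [4,6] (N/NP)/N   <
        [4,5] "song" : S
        [5,6] "city" : ((N/NP)/N)\S
      [6,7] "near" : N
    [7,8] "plan" : (S\NP)\(N/NP)

YES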